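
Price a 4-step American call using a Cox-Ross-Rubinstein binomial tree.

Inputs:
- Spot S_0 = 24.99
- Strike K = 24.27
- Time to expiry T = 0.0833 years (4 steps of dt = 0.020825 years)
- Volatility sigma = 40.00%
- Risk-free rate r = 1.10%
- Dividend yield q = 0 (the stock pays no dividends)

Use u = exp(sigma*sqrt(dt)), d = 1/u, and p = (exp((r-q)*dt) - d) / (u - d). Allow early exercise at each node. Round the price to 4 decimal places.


Answer: Price = V(0,0) = 1.5732

Derivation:
dt = T/N = 0.020825
u = exp(sigma*sqrt(dt)) = 1.059422; d = 1/u = 0.943911
p = (exp((r-q)*dt) - d) / (u - d) = 0.487557
Discount per step: exp(-r*dt) = 0.999771
Stock lattice S(k, i) with i counting down-moves:
  k=0: S(0,0) = 24.9900
  k=1: S(1,0) = 26.4750; S(1,1) = 23.5883
  k=2: S(2,0) = 28.0482; S(2,1) = 24.9900; S(2,2) = 22.2653
  k=3: S(3,0) = 29.7148; S(3,1) = 26.4750; S(3,2) = 23.5883; S(3,3) = 21.0164
  k=4: S(4,0) = 31.4805; S(4,1) = 28.0482; S(4,2) = 24.9900; S(4,3) = 22.2653; S(4,4) = 19.8377
Terminal payoffs V(N, i) = max(S_T - K, 0):
  V(4,0) = 7.210543; V(4,1) = 3.778151; V(4,2) = 0.720000; V(4,3) = 0.000000; V(4,4) = 0.000000
Backward induction: V(k, i) = exp(-r*dt) * [p * V(k+1, i) + (1-p) * V(k+1, i+1)]; then take max(V_cont, immediate exercise) for American.
  V(3,0) = exp(-r*dt) * [p*7.210543 + (1-p)*3.778151] = 5.450387; exercise = 5.444828; V(3,0) = max -> 5.450387
  V(3,1) = exp(-r*dt) * [p*3.778151 + (1-p)*0.720000] = 2.210515; exercise = 2.204956; V(3,1) = max -> 2.210515
  V(3,2) = exp(-r*dt) * [p*0.720000 + (1-p)*0.000000] = 0.350960; exercise = 0.000000; V(3,2) = max -> 0.350960
  V(3,3) = exp(-r*dt) * [p*0.000000 + (1-p)*0.000000] = 0.000000; exercise = 0.000000; V(3,3) = max -> 0.000000
  V(2,0) = exp(-r*dt) * [p*5.450387 + (1-p)*2.210515] = 3.789267; exercise = 3.778151; V(2,0) = max -> 3.789267
  V(2,1) = exp(-r*dt) * [p*2.210515 + (1-p)*0.350960] = 1.257310; exercise = 0.720000; V(2,1) = max -> 1.257310
  V(2,2) = exp(-r*dt) * [p*0.350960 + (1-p)*0.000000] = 0.171074; exercise = 0.000000; V(2,2) = max -> 0.171074
  V(1,0) = exp(-r*dt) * [p*3.789267 + (1-p)*1.257310] = 2.491212; exercise = 2.204956; V(1,0) = max -> 2.491212
  V(1,1) = exp(-r*dt) * [p*1.257310 + (1-p)*0.171074] = 0.700515; exercise = 0.000000; V(1,1) = max -> 0.700515
  V(0,0) = exp(-r*dt) * [p*2.491212 + (1-p)*0.700515] = 1.573220; exercise = 0.720000; V(0,0) = max -> 1.573220


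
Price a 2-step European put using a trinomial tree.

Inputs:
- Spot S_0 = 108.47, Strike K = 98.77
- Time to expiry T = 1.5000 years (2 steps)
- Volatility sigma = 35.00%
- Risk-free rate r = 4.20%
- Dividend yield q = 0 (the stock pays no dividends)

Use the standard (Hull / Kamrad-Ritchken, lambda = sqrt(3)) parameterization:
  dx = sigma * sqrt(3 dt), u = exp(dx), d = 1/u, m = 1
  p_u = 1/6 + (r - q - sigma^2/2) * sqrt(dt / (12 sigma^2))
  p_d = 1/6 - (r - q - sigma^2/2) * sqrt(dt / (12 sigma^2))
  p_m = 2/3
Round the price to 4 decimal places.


Answer: Price = V(0,0) = 9.6745

Derivation:
dt = T/N = 0.750000; dx = sigma*sqrt(3*dt) = 0.525000
u = exp(dx) = 1.690459; d = 1/u = 0.591555
p_u = 0.152917, p_m = 0.666667, p_d = 0.180417
Discount per step: exp(-r*dt) = 0.968991
Stock lattice S(k, j) with j the centered position index:
  k=0: S(0,+0) = 108.4700
  k=1: S(1,-1) = 64.1660; S(1,+0) = 108.4700; S(1,+1) = 183.3641
  k=2: S(2,-2) = 37.9577; S(2,-1) = 64.1660; S(2,+0) = 108.4700; S(2,+1) = 183.3641; S(2,+2) = 309.9694
Terminal payoffs V(N, j) = max(K - S_T, 0):
  V(2,-2) = 60.812252; V(2,-1) = 34.603990; V(2,+0) = 0.000000; V(2,+1) = 0.000000; V(2,+2) = 0.000000
Backward induction: V(k, j) = exp(-r*dt) * [p_u * V(k+1, j+1) + p_m * V(k+1, j) + p_d * V(k+1, j-1)]
  V(1,-1) = exp(-r*dt) * [p_u*0.000000 + p_m*34.603990 + p_d*60.812252] = 32.985295
  V(1,+0) = exp(-r*dt) * [p_u*0.000000 + p_m*0.000000 + p_d*34.603990] = 6.049543
  V(1,+1) = exp(-r*dt) * [p_u*0.000000 + p_m*0.000000 + p_d*0.000000] = 0.000000
  V(0,+0) = exp(-r*dt) * [p_u*0.000000 + p_m*6.049543 + p_d*32.985295] = 9.674527


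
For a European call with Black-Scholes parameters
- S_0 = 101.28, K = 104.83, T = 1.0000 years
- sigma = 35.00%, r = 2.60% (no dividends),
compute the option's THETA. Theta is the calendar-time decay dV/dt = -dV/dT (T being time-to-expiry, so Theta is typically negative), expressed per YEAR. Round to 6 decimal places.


d1 = 0.1508541941; d2 = -0.1991458059
phi(d1) = 0.3944286460; exp(-qT) = 1.0000000000; exp(-rT) = 0.9743350896
Theta = -S*exp(-qT)*phi(d1)*sigma/(2*sqrt(T)) - r*K*exp(-rT)*N(d2) + q*S*exp(-qT)*N(d1)
N(d1) = 0.5599546327; N(d2) = 0.4210743454; sqrt(T) = 1.0000000000
Term 1 = -101.2800 * 1.0000000000 * 0.3944286460 * 0.3500 / (2 * 1.0000000000) = -6.9908533217
Term 2 = -0.0260 * 104.8300 * 0.9743350896 * 0.4210743454 = -1.1182169201
Term 3 = 0 (no dividend yield, q = 0)
Theta = -6.9908533217 + (-1.1182169201) + (0.0000000000) = -8.109070

Answer: Theta = -8.109070


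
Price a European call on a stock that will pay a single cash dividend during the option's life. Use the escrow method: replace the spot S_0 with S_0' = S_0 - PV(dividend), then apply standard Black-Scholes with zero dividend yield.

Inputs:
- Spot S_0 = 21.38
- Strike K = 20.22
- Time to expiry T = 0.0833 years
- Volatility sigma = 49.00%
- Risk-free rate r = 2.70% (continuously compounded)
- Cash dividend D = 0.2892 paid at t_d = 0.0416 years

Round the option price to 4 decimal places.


PV(D) = D * exp(-r * t_d) = 0.2892 * 0.99887743 = 0.28887535
S_0' = S_0 - PV(D) = 21.3800 - 0.28887535 = 21.09112465
d1 = (ln(S_0'/K) + (r + sigma^2/2)*T) / (sigma*sqrt(T)) = 0.38487060
d2 = d1 - sigma*sqrt(T) = 0.24344807
exp(-rT) = 0.99775343
N(d1) = 0.64983335; N(d2) = 0.59617085
C = S_0' * N(d1) - K * exp(-rT) * N(d2) = 21.09112465 * 0.64983335 - 20.2200 * 0.99775343 * 0.59617085 = 1.6782

Answer: Price = 1.6782


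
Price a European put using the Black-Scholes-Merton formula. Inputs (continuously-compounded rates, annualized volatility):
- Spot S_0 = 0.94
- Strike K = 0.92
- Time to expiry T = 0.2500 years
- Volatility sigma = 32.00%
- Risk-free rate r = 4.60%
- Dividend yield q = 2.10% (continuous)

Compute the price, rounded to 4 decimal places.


d1 = (ln(S/K) + (r - q + 0.5*sigma^2) * T) / (sigma * sqrt(T)) = 0.25347628
d2 = d1 - sigma * sqrt(T) = 0.09347628
exp(-rT) = 0.98856587; exp(-qT) = 0.99476376
P = K * exp(-rT) * N(-d2) - S_0 * exp(-qT) * N(-d1)
N(-d1) = 0.39995009; N(-d2) = 0.46276260
P = 0.9200 * 0.98856587 * 0.46276260 - 0.9400 * 0.99476376 * 0.39995009 = 0.0469

Answer: Price = 0.0469


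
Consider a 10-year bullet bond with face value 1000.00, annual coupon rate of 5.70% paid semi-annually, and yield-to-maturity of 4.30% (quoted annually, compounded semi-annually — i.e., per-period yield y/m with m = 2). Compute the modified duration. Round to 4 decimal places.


Coupon per period c = face * coupon_rate / m = 28.500000
Periods per year m = 2; per-period yield y/m = 0.021500
Number of cashflows N = 20
Cashflows (t years, CF_t, discount factor 1/(1+y/m)^(m*t), PV):
  t = 0.5000: CF_t = 28.500000, DF = 0.978953, PV = 27.900147
  t = 1.0000: CF_t = 28.500000, DF = 0.958348, PV = 27.312919
  t = 1.5000: CF_t = 28.500000, DF = 0.938177, PV = 26.738051
  t = 2.0000: CF_t = 28.500000, DF = 0.918431, PV = 26.175282
  t = 2.5000: CF_t = 28.500000, DF = 0.899100, PV = 25.624359
  t = 3.0000: CF_t = 28.500000, DF = 0.880177, PV = 25.085031
  t = 3.5000: CF_t = 28.500000, DF = 0.861651, PV = 24.557054
  t = 4.0000: CF_t = 28.500000, DF = 0.843515, PV = 24.040190
  t = 4.5000: CF_t = 28.500000, DF = 0.825762, PV = 23.534204
  t = 5.0000: CF_t = 28.500000, DF = 0.808381, PV = 23.038869
  t = 5.5000: CF_t = 28.500000, DF = 0.791367, PV = 22.553959
  t = 6.0000: CF_t = 28.500000, DF = 0.774711, PV = 22.079255
  t = 6.5000: CF_t = 28.500000, DF = 0.758405, PV = 21.614542
  t = 7.0000: CF_t = 28.500000, DF = 0.742442, PV = 21.159610
  t = 7.5000: CF_t = 28.500000, DF = 0.726816, PV = 20.714254
  t = 8.0000: CF_t = 28.500000, DF = 0.711518, PV = 20.278271
  t = 8.5000: CF_t = 28.500000, DF = 0.696543, PV = 19.851465
  t = 9.0000: CF_t = 28.500000, DF = 0.681882, PV = 19.433641
  t = 9.5000: CF_t = 28.500000, DF = 0.667530, PV = 19.024612
  t = 10.0000: CF_t = 1028.500000, DF = 0.653480, PV = 672.104614
Price P = sum_t PV_t = 1112.820328
First compute Macaulay numerator sum_t t * PV_t:
  t * PV_t at t = 0.5000: 13.950073
  t * PV_t at t = 1.0000: 27.312919
  t * PV_t at t = 1.5000: 40.107076
  t * PV_t at t = 2.0000: 52.350565
  t * PV_t at t = 2.5000: 64.060897
  t * PV_t at t = 3.0000: 75.255092
  t * PV_t at t = 3.5000: 85.949689
  t * PV_t at t = 4.0000: 96.160759
  t * PV_t at t = 4.5000: 105.903920
  t * PV_t at t = 5.0000: 115.194344
  t * PV_t at t = 5.5000: 124.046772
  t * PV_t at t = 6.0000: 132.475528
  t * PV_t at t = 6.5000: 140.494523
  t * PV_t at t = 7.0000: 148.117273
  t * PV_t at t = 7.5000: 155.356904
  t * PV_t at t = 8.0000: 162.226169
  t * PV_t at t = 8.5000: 168.737449
  t * PV_t at t = 9.0000: 174.902772
  t * PV_t at t = 9.5000: 180.733815
  t * PV_t at t = 10.0000: 6721.046137
Macaulay duration D = 8784.382676 / 1112.820328 = 7.893801
Modified duration = D / (1 + y/m) = 7.893801 / (1 + 0.021500) = 7.727657

Answer: Modified duration = 7.7277


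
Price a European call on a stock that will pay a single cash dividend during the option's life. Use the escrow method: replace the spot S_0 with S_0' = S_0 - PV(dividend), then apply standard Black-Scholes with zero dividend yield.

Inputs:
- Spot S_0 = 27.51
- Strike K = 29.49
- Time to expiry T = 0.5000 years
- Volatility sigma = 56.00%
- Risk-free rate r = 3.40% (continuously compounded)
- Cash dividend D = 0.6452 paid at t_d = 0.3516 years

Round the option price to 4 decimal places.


Answer: Price = 3.4030

Derivation:
PV(D) = D * exp(-r * t_d) = 0.6452 * 0.98811677 = 0.63753294
S_0' = S_0 - PV(D) = 27.5100 - 0.63753294 = 26.87246706
d1 = (ln(S_0'/K) + (r + sigma^2/2)*T) / (sigma*sqrt(T)) = 0.00618974
d2 = d1 - sigma*sqrt(T) = -0.38979006
exp(-rT) = 0.98314368
N(d1) = 0.50246933; N(d2) = 0.34834590
C = S_0' * N(d1) - K * exp(-rT) * N(d2) = 26.87246706 * 0.50246933 - 29.4900 * 0.98314368 * 0.34834590 = 3.4030


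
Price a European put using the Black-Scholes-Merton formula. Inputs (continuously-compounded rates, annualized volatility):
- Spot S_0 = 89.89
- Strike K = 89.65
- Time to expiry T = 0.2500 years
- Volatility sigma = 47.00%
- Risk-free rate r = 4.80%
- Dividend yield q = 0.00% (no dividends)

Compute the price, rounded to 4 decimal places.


d1 = (ln(S/K) + (r - q + 0.5*sigma^2) * T) / (sigma * sqrt(T)) = 0.17994043
d2 = d1 - sigma * sqrt(T) = -0.05505957
exp(-rT) = 0.98807171; exp(-qT) = 1.00000000
P = K * exp(-rT) * N(-d2) - S_0 * exp(-qT) * N(-d1)
N(-d1) = 0.42859967; N(-d2) = 0.52195450
P = 89.6500 * 0.98807171 * 0.52195450 - 89.8900 * 1.00000000 * 0.42859967 = 7.7082

Answer: Price = 7.7082


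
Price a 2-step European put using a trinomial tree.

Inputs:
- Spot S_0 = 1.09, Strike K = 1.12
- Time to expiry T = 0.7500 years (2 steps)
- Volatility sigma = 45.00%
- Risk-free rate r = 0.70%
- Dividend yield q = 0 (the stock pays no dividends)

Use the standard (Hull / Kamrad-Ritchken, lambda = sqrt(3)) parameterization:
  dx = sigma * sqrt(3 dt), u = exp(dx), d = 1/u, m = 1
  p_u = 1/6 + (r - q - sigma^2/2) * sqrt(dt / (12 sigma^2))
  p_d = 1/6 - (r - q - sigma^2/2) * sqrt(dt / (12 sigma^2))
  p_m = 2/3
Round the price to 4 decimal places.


Answer: Price = V(0,0) = 0.1636

Derivation:
dt = T/N = 0.375000; dx = sigma*sqrt(3*dt) = 0.477297
u = exp(dx) = 1.611712; d = 1/u = 0.620458
p_u = 0.129642, p_m = 0.666667, p_d = 0.203692
Discount per step: exp(-r*dt) = 0.997378
Stock lattice S(k, j) with j the centered position index:
  k=0: S(0,+0) = 1.0900
  k=1: S(1,-1) = 0.6763; S(1,+0) = 1.0900; S(1,+1) = 1.7568
  k=2: S(2,-2) = 0.4196; S(2,-1) = 0.6763; S(2,+0) = 1.0900; S(2,+1) = 1.7568; S(2,+2) = 2.8314
Terminal payoffs V(N, j) = max(K - S_T, 0):
  V(2,-2) = 0.700384; V(2,-1) = 0.443701; V(2,+0) = 0.030000; V(2,+1) = 0.000000; V(2,+2) = 0.000000
Backward induction: V(k, j) = exp(-r*dt) * [p_u * V(k+1, j+1) + p_m * V(k+1, j) + p_d * V(k+1, j-1)]
  V(1,-1) = exp(-r*dt) * [p_u*0.030000 + p_m*0.443701 + p_d*0.700384] = 0.441192
  V(1,+0) = exp(-r*dt) * [p_u*0.000000 + p_m*0.030000 + p_d*0.443701] = 0.110089
  V(1,+1) = exp(-r*dt) * [p_u*0.000000 + p_m*0.000000 + p_d*0.030000] = 0.006095
  V(0,+0) = exp(-r*dt) * [p_u*0.006095 + p_m*0.110089 + p_d*0.441192] = 0.163620


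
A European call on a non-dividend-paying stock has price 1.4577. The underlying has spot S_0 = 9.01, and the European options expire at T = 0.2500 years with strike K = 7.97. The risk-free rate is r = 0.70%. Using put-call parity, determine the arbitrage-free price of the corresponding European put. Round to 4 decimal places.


Put-call parity: C - P = S_0 * exp(-qT) - K * exp(-rT).
S_0 * exp(-qT) = 9.0100 * 1.00000000 = 9.01000000
K * exp(-rT) = 7.9700 * 0.99825153 = 7.95606470
P = C - S*exp(-qT) + K*exp(-rT)
P = 1.4577 - 9.01000000 + 7.95606470 = 0.4038

Answer: Put price = 0.4038


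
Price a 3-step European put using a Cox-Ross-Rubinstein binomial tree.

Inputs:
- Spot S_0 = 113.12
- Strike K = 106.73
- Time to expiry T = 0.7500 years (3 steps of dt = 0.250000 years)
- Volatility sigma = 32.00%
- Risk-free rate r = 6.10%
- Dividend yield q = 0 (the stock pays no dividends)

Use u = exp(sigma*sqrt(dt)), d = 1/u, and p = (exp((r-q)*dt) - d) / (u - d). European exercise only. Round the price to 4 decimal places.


dt = T/N = 0.250000
u = exp(sigma*sqrt(dt)) = 1.173511; d = 1/u = 0.852144
p = (exp((r-q)*dt) - d) / (u - d) = 0.507902
Discount per step: exp(-r*dt) = 0.984866
Stock lattice S(k, i) with i counting down-moves:
  k=0: S(0,0) = 113.1200
  k=1: S(1,0) = 132.7475; S(1,1) = 96.3945
  k=2: S(2,0) = 155.7807; S(2,1) = 113.1200; S(2,2) = 82.1420
  k=3: S(3,0) = 182.8103; S(3,1) = 132.7475; S(3,2) = 96.3945; S(3,3) = 69.9968
Terminal payoffs V(N, i) = max(K - S_T, 0):
  V(3,0) = 0.000000; V(3,1) = 0.000000; V(3,2) = 10.335495; V(3,3) = 36.733223
Backward induction: V(k, i) = exp(-r*dt) * [p * V(k+1, i) + (1-p) * V(k+1, i+1)].
  V(2,0) = exp(-r*dt) * [p*0.000000 + (1-p)*0.000000] = 0.000000
  V(2,1) = exp(-r*dt) * [p*0.000000 + (1-p)*10.335495] = 5.009099
  V(2,2) = exp(-r*dt) * [p*10.335495 + (1-p)*36.733223] = 22.972736
  V(1,0) = exp(-r*dt) * [p*0.000000 + (1-p)*5.009099] = 2.427660
  V(1,1) = exp(-r*dt) * [p*5.009099 + (1-p)*22.972736] = 13.639369
  V(0,0) = exp(-r*dt) * [p*2.427660 + (1-p)*13.639369] = 7.824675

Answer: Price = V(0,0) = 7.8247


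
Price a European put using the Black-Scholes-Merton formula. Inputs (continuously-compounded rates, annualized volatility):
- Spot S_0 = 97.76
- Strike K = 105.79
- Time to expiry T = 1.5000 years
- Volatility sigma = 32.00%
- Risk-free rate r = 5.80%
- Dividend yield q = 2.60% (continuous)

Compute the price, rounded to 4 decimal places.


Answer: Price = 16.3592

Derivation:
d1 = (ln(S/K) + (r - q + 0.5*sigma^2) * T) / (sigma * sqrt(T)) = 0.11701289
d2 = d1 - sigma * sqrt(T) = -0.27490547
exp(-rT) = 0.91667710; exp(-qT) = 0.96175071
P = K * exp(-rT) * N(-d2) - S_0 * exp(-qT) * N(-d1)
N(-d1) = 0.45342492; N(-d2) = 0.60830557
P = 105.7900 * 0.91667710 * 0.60830557 - 97.7600 * 0.96175071 * 0.45342492 = 16.3592


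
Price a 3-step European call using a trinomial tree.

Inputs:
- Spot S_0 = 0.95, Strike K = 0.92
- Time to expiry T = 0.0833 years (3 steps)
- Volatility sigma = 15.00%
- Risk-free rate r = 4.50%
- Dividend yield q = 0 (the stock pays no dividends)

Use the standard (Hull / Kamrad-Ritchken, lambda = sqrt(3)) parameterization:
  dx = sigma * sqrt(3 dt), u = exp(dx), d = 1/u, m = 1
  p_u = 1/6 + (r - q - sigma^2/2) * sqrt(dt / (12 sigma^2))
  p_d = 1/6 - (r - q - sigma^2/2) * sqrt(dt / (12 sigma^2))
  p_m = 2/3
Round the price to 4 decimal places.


Answer: Price = V(0,0) = 0.0384

Derivation:
dt = T/N = 0.027767; dx = sigma*sqrt(3*dt) = 0.043293
u = exp(dx) = 1.044243; d = 1/u = 0.957631
p_u = 0.177490, p_m = 0.666667, p_d = 0.155844
Discount per step: exp(-r*dt) = 0.998751
Stock lattice S(k, j) with j the centered position index:
  k=0: S(0,+0) = 0.9500
  k=1: S(1,-1) = 0.9097; S(1,+0) = 0.9500; S(1,+1) = 0.9920
  k=2: S(2,-2) = 0.8712; S(2,-1) = 0.9097; S(2,+0) = 0.9500; S(2,+1) = 0.9920; S(2,+2) = 1.0359
  k=3: S(3,-3) = 0.8343; S(3,-2) = 0.8712; S(3,-1) = 0.9097; S(3,+0) = 0.9500; S(3,+1) = 0.9920; S(3,+2) = 1.0359; S(3,+3) = 1.0818
Terminal payoffs V(N, j) = max(S_T - K, 0):
  V(3,-3) = 0.000000; V(3,-2) = 0.000000; V(3,-1) = 0.000000; V(3,+0) = 0.030000; V(3,+1) = 0.072031; V(3,+2) = 0.115922; V(3,+3) = 0.161755
Backward induction: V(k, j) = exp(-r*dt) * [p_u * V(k+1, j+1) + p_m * V(k+1, j) + p_d * V(k+1, j-1)]
  V(2,-2) = exp(-r*dt) * [p_u*0.000000 + p_m*0.000000 + p_d*0.000000] = 0.000000
  V(2,-1) = exp(-r*dt) * [p_u*0.030000 + p_m*0.000000 + p_d*0.000000] = 0.005318
  V(2,+0) = exp(-r*dt) * [p_u*0.072031 + p_m*0.030000 + p_d*0.000000] = 0.032744
  V(2,+1) = exp(-r*dt) * [p_u*0.115922 + p_m*0.072031 + p_d*0.030000] = 0.073180
  V(2,+2) = exp(-r*dt) * [p_u*0.161755 + p_m*0.115922 + p_d*0.072031] = 0.117070
  V(1,-1) = exp(-r*dt) * [p_u*0.032744 + p_m*0.005318 + p_d*0.000000] = 0.009345
  V(1,+0) = exp(-r*dt) * [p_u*0.073180 + p_m*0.032744 + p_d*0.005318] = 0.035602
  V(1,+1) = exp(-r*dt) * [p_u*0.117070 + p_m*0.073180 + p_d*0.032744] = 0.074575
  V(0,+0) = exp(-r*dt) * [p_u*0.074575 + p_m*0.035602 + p_d*0.009345] = 0.038379


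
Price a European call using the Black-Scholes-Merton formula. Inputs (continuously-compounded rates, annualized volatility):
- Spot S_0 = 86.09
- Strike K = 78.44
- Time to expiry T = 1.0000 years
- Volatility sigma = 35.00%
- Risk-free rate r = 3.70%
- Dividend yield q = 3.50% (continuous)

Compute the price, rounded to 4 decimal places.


Answer: Price = 15.1935

Derivation:
d1 = (ln(S/K) + (r - q + 0.5*sigma^2) * T) / (sigma * sqrt(T)) = 0.44659788
d2 = d1 - sigma * sqrt(T) = 0.09659788
exp(-rT) = 0.96367614; exp(-qT) = 0.96560542
C = S_0 * exp(-qT) * N(d1) - K * exp(-rT) * N(d2)
N(d1) = 0.67241729; N(d2) = 0.53847713
C = 86.0900 * 0.96560542 * 0.67241729 - 78.4400 * 0.96367614 * 0.53847713 = 15.1935


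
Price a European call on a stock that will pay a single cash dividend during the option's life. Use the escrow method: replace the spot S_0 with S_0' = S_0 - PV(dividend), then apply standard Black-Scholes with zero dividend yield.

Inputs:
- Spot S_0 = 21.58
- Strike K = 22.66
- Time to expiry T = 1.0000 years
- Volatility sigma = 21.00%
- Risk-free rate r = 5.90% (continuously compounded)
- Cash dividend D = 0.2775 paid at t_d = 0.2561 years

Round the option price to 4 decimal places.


PV(D) = D * exp(-r * t_d) = 0.2775 * 0.98500368 = 0.27333852
S_0' = S_0 - PV(D) = 21.5800 - 0.27333852 = 21.30666148
d1 = (ln(S_0'/K) + (r + sigma^2/2)*T) / (sigma*sqrt(T)) = 0.09270721
d2 = d1 - sigma*sqrt(T) = -0.11729279
exp(-rT) = 0.94270677
N(d1) = 0.53693191; N(d2) = 0.45331402
C = S_0' * N(d1) - K * exp(-rT) * N(d2) = 21.30666148 * 0.53693191 - 22.6600 * 0.94270677 * 0.45331402 = 1.7567

Answer: Price = 1.7567


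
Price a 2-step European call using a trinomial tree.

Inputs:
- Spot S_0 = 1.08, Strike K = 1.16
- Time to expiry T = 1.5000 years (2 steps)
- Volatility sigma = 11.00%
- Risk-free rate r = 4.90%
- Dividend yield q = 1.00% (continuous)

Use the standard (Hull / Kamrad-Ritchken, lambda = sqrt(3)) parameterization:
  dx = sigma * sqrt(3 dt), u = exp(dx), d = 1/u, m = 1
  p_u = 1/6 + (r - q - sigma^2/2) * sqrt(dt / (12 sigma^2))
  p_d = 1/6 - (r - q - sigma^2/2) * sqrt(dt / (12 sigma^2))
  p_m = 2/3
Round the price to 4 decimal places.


dt = T/N = 0.750000; dx = sigma*sqrt(3*dt) = 0.165000
u = exp(dx) = 1.179393; d = 1/u = 0.847894
p_u = 0.241553, p_m = 0.666667, p_d = 0.091780
Discount per step: exp(-r*dt) = 0.963917
Stock lattice S(k, j) with j the centered position index:
  k=0: S(0,+0) = 1.0800
  k=1: S(1,-1) = 0.9157; S(1,+0) = 1.0800; S(1,+1) = 1.2737
  k=2: S(2,-2) = 0.7764; S(2,-1) = 0.9157; S(2,+0) = 1.0800; S(2,+1) = 1.2737; S(2,+2) = 1.5022
Terminal payoffs V(N, j) = max(S_T - K, 0):
  V(2,-2) = 0.000000; V(2,-1) = 0.000000; V(2,+0) = 0.000000; V(2,+1) = 0.113745; V(2,+2) = 0.342246
Backward induction: V(k, j) = exp(-r*dt) * [p_u * V(k+1, j+1) + p_m * V(k+1, j) + p_d * V(k+1, j-1)]
  V(1,-1) = exp(-r*dt) * [p_u*0.000000 + p_m*0.000000 + p_d*0.000000] = 0.000000
  V(1,+0) = exp(-r*dt) * [p_u*0.113745 + p_m*0.000000 + p_d*0.000000] = 0.026484
  V(1,+1) = exp(-r*dt) * [p_u*0.342246 + p_m*0.113745 + p_d*0.000000] = 0.152781
  V(0,+0) = exp(-r*dt) * [p_u*0.152781 + p_m*0.026484 + p_d*0.000000] = 0.052592

Answer: Price = V(0,0) = 0.0526


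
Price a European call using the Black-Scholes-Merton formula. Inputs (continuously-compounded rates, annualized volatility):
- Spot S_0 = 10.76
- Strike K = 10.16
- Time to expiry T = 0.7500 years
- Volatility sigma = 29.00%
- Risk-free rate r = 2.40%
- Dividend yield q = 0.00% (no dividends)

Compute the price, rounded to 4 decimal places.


d1 = (ln(S/K) + (r - q + 0.5*sigma^2) * T) / (sigma * sqrt(T)) = 0.42570469
d2 = d1 - sigma * sqrt(T) = 0.17455733
exp(-rT) = 0.98216103; exp(-qT) = 1.00000000
C = S_0 * exp(-qT) * N(d1) - K * exp(-rT) * N(d2)
N(d1) = 0.66483848; N(d2) = 0.56928626
C = 10.7600 * 1.00000000 * 0.66483848 - 10.1600 * 0.98216103 * 0.56928626 = 1.4729

Answer: Price = 1.4729


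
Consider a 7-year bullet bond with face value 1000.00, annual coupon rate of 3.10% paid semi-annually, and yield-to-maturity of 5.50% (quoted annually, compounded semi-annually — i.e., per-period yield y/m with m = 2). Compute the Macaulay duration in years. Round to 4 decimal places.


Answer: Macaulay duration = 6.2831 years

Derivation:
Coupon per period c = face * coupon_rate / m = 15.500000
Periods per year m = 2; per-period yield y/m = 0.027500
Number of cashflows N = 14
Cashflows (t years, CF_t, discount factor 1/(1+y/m)^(m*t), PV):
  t = 0.5000: CF_t = 15.500000, DF = 0.973236, PV = 15.085158
  t = 1.0000: CF_t = 15.500000, DF = 0.947188, PV = 14.681419
  t = 1.5000: CF_t = 15.500000, DF = 0.921838, PV = 14.288486
  t = 2.0000: CF_t = 15.500000, DF = 0.897166, PV = 13.906069
  t = 2.5000: CF_t = 15.500000, DF = 0.873154, PV = 13.533887
  t = 3.0000: CF_t = 15.500000, DF = 0.849785, PV = 13.171666
  t = 3.5000: CF_t = 15.500000, DF = 0.827041, PV = 12.819140
  t = 4.0000: CF_t = 15.500000, DF = 0.804906, PV = 12.476048
  t = 4.5000: CF_t = 15.500000, DF = 0.783364, PV = 12.142140
  t = 5.0000: CF_t = 15.500000, DF = 0.762398, PV = 11.817168
  t = 5.5000: CF_t = 15.500000, DF = 0.741993, PV = 11.500893
  t = 6.0000: CF_t = 15.500000, DF = 0.722134, PV = 11.193083
  t = 6.5000: CF_t = 15.500000, DF = 0.702807, PV = 10.893512
  t = 7.0000: CF_t = 1015.500000, DF = 0.683997, PV = 694.599234
Price P = sum_t PV_t = 862.107902
Macaulay numerator sum_t t * PV_t:
  t * PV_t at t = 0.5000: 7.542579
  t * PV_t at t = 1.0000: 14.681419
  t * PV_t at t = 1.5000: 21.432729
  t * PV_t at t = 2.0000: 27.812138
  t * PV_t at t = 2.5000: 33.834717
  t * PV_t at t = 3.0000: 39.514998
  t * PV_t at t = 3.5000: 44.866989
  t * PV_t at t = 4.0000: 49.904194
  t * PV_t at t = 4.5000: 54.639628
  t * PV_t at t = 5.0000: 59.085838
  t * PV_t at t = 5.5000: 63.254911
  t * PV_t at t = 6.0000: 67.158499
  t * PV_t at t = 6.5000: 70.807826
  t * PV_t at t = 7.0000: 4862.194638
Macaulay duration D = (sum_t t * PV_t) / P = 5416.731104 / 862.107902 = 6.283124


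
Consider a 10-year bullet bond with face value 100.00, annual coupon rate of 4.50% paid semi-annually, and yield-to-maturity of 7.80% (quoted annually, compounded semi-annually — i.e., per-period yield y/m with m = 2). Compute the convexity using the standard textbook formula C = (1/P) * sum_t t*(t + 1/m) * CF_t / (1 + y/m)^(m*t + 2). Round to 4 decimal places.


Coupon per period c = face * coupon_rate / m = 2.250000
Periods per year m = 2; per-period yield y/m = 0.039000
Number of cashflows N = 20
Cashflows (t years, CF_t, discount factor 1/(1+y/m)^(m*t), PV):
  t = 0.5000: CF_t = 2.250000, DF = 0.962464, PV = 2.165544
  t = 1.0000: CF_t = 2.250000, DF = 0.926337, PV = 2.084258
  t = 1.5000: CF_t = 2.250000, DF = 0.891566, PV = 2.006023
  t = 2.0000: CF_t = 2.250000, DF = 0.858100, PV = 1.930725
  t = 2.5000: CF_t = 2.250000, DF = 0.825890, PV = 1.858253
  t = 3.0000: CF_t = 2.250000, DF = 0.794889, PV = 1.788501
  t = 3.5000: CF_t = 2.250000, DF = 0.765052, PV = 1.721368
  t = 4.0000: CF_t = 2.250000, DF = 0.736335, PV = 1.656754
  t = 4.5000: CF_t = 2.250000, DF = 0.708696, PV = 1.594566
  t = 5.0000: CF_t = 2.250000, DF = 0.682094, PV = 1.534713
  t = 5.5000: CF_t = 2.250000, DF = 0.656491, PV = 1.477105
  t = 6.0000: CF_t = 2.250000, DF = 0.631849, PV = 1.421661
  t = 6.5000: CF_t = 2.250000, DF = 0.608132, PV = 1.368297
  t = 7.0000: CF_t = 2.250000, DF = 0.585305, PV = 1.316937
  t = 7.5000: CF_t = 2.250000, DF = 0.563335, PV = 1.267504
  t = 8.0000: CF_t = 2.250000, DF = 0.542190, PV = 1.219927
  t = 8.5000: CF_t = 2.250000, DF = 0.521838, PV = 1.174135
  t = 9.0000: CF_t = 2.250000, DF = 0.502250, PV = 1.130063
  t = 9.5000: CF_t = 2.250000, DF = 0.483398, PV = 1.087645
  t = 10.0000: CF_t = 102.250000, DF = 0.465253, PV = 47.572105
Price P = sum_t PV_t = 77.376082
Convexity numerator sum_t t*(t + 1/m) * CF_t / (1+y/m)^(m*t + 2):
  t = 0.5000: term = 1.003011
  t = 1.0000: term = 2.896087
  t = 1.5000: term = 5.574758
  t = 2.0000: term = 8.942506
  t = 2.5000: term = 12.910259
  t = 3.0000: term = 17.395921
  t = 3.5000: term = 22.323929
  t = 4.0000: term = 27.624826
  t = 4.5000: term = 33.234872
  t = 5.0000: term = 39.095668
  t = 5.5000: term = 45.153804
  t = 6.0000: term = 51.360526
  t = 6.5000: term = 57.671428
  t = 7.0000: term = 64.046155
  t = 7.5000: term = 70.448128
  t = 8.0000: term = 76.844285
  t = 8.5000: term = 83.204832
  t = 9.0000: term = 89.503018
  t = 9.5000: term = 95.714916
  t = 10.0000: term = 4627.117942
Convexity = (1/P) * sum = 5432.066872 / 77.376082 = 70.203436

Answer: Convexity = 70.2034


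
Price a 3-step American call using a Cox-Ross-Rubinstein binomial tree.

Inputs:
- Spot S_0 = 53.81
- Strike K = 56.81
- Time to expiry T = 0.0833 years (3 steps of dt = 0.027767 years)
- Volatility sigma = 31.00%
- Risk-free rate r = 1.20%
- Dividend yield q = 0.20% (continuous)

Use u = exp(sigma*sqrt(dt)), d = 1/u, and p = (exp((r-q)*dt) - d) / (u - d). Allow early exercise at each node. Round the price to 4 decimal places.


dt = T/N = 0.027767
u = exp(sigma*sqrt(dt)) = 1.053014; d = 1/u = 0.949655
p = (exp((r-q)*dt) - d) / (u - d) = 0.489776
Discount per step: exp(-r*dt) = 0.999667
Stock lattice S(k, i) with i counting down-moves:
  k=0: S(0,0) = 53.8100
  k=1: S(1,0) = 56.6627; S(1,1) = 51.1009
  k=2: S(2,0) = 59.6666; S(2,1) = 53.8100; S(2,2) = 48.5283
  k=3: S(3,0) = 62.8297; S(3,1) = 56.6627; S(3,2) = 51.1009; S(3,3) = 46.0851
Terminal payoffs V(N, i) = max(S_T - K, 0):
  V(3,0) = 6.019727; V(3,1) = 0.000000; V(3,2) = 0.000000; V(3,3) = 0.000000
Backward induction: V(k, i) = exp(-r*dt) * [p * V(k+1, i) + (1-p) * V(k+1, i+1)]; then take max(V_cont, immediate exercise) for American.
  V(2,0) = exp(-r*dt) * [p*6.019727 + (1-p)*0.000000] = 2.947333; exercise = 2.856575; V(2,0) = max -> 2.947333
  V(2,1) = exp(-r*dt) * [p*0.000000 + (1-p)*0.000000] = 0.000000; exercise = 0.000000; V(2,1) = max -> 0.000000
  V(2,2) = exp(-r*dt) * [p*0.000000 + (1-p)*0.000000] = 0.000000; exercise = 0.000000; V(2,2) = max -> 0.000000
  V(1,0) = exp(-r*dt) * [p*2.947333 + (1-p)*0.000000] = 1.443051; exercise = 0.000000; V(1,0) = max -> 1.443051
  V(1,1) = exp(-r*dt) * [p*0.000000 + (1-p)*0.000000] = 0.000000; exercise = 0.000000; V(1,1) = max -> 0.000000
  V(0,0) = exp(-r*dt) * [p*1.443051 + (1-p)*0.000000] = 0.706536; exercise = 0.000000; V(0,0) = max -> 0.706536

Answer: Price = V(0,0) = 0.7065


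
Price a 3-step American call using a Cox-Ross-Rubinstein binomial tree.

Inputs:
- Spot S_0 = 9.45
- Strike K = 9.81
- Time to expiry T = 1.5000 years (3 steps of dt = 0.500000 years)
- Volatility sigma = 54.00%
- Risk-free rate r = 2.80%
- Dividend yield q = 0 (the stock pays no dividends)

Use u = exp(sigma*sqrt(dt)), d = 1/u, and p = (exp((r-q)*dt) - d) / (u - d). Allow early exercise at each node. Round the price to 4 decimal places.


Answer: Price = V(0,0) = 2.6521

Derivation:
dt = T/N = 0.500000
u = exp(sigma*sqrt(dt)) = 1.464974; d = 1/u = 0.682606
p = (exp((r-q)*dt) - d) / (u - d) = 0.423704
Discount per step: exp(-r*dt) = 0.986098
Stock lattice S(k, i) with i counting down-moves:
  k=0: S(0,0) = 9.4500
  k=1: S(1,0) = 13.8440; S(1,1) = 6.4506
  k=2: S(2,0) = 20.2811; S(2,1) = 9.4500; S(2,2) = 4.4032
  k=3: S(3,0) = 29.7113; S(3,1) = 13.8440; S(3,2) = 6.4506; S(3,3) = 3.0057
Terminal payoffs V(N, i) = max(S_T - K, 0):
  V(3,0) = 19.901308; V(3,1) = 4.034007; V(3,2) = 0.000000; V(3,3) = 0.000000
Backward induction: V(k, i) = exp(-r*dt) * [p * V(k+1, i) + (1-p) * V(k+1, i+1)]; then take max(V_cont, immediate exercise) for American.
  V(2,0) = exp(-r*dt) * [p*19.901308 + (1-p)*4.034007] = 10.607496; exercise = 10.471113; V(2,0) = max -> 10.607496
  V(2,1) = exp(-r*dt) * [p*4.034007 + (1-p)*0.000000] = 1.685462; exercise = 0.000000; V(2,1) = max -> 1.685462
  V(2,2) = exp(-r*dt) * [p*0.000000 + (1-p)*0.000000] = 0.000000; exercise = 0.000000; V(2,2) = max -> 0.000000
  V(1,0) = exp(-r*dt) * [p*10.607496 + (1-p)*1.685462] = 5.389776; exercise = 4.034007; V(1,0) = max -> 5.389776
  V(1,1) = exp(-r*dt) * [p*1.685462 + (1-p)*0.000000] = 0.704209; exercise = 0.000000; V(1,1) = max -> 0.704209
  V(0,0) = exp(-r*dt) * [p*5.389776 + (1-p)*0.704209] = 2.652112; exercise = 0.000000; V(0,0) = max -> 2.652112


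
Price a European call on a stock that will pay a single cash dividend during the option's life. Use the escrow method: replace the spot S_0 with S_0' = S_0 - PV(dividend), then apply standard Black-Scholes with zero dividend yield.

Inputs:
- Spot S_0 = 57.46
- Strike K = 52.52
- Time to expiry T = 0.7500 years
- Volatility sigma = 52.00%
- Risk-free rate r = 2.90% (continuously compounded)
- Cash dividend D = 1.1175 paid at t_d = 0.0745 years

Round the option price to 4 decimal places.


PV(D) = D * exp(-r * t_d) = 1.1175 * 0.99784183 = 1.11508825
S_0' = S_0 - PV(D) = 57.4600 - 1.11508825 = 56.34491175
d1 = (ln(S_0'/K) + (r + sigma^2/2)*T) / (sigma*sqrt(T)) = 0.42956612
d2 = d1 - sigma*sqrt(T) = -0.02076709
exp(-rT) = 0.97848483
N(d1) = 0.66624436; N(d2) = 0.49171573
C = S_0' * N(d1) - K * exp(-rT) * N(d2) = 56.34491175 * 0.66624436 - 52.5200 * 0.97848483 * 0.49171573 = 12.2702

Answer: Price = 12.2702


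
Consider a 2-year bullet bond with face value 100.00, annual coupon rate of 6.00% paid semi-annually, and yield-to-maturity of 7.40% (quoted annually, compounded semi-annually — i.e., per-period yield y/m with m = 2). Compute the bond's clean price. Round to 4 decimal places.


Answer: Price = 97.4410

Derivation:
Coupon per period c = face * coupon_rate / m = 3.000000
Periods per year m = 2; per-period yield y/m = 0.037000
Number of cashflows N = 4
Cashflows (t years, CF_t, discount factor 1/(1+y/m)^(m*t), PV):
  t = 0.5000: CF_t = 3.000000, DF = 0.964320, PV = 2.892960
  t = 1.0000: CF_t = 3.000000, DF = 0.929913, PV = 2.789740
  t = 1.5000: CF_t = 3.000000, DF = 0.896734, PV = 2.690203
  t = 2.0000: CF_t = 103.000000, DF = 0.864739, PV = 89.068102
Price P = sum_t PV_t = 97.441005


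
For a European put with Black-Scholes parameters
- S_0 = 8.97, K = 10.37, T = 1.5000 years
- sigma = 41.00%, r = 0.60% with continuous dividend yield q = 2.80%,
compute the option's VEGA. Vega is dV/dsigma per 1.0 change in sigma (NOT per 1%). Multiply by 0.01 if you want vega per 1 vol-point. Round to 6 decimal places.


d1 = -0.1034687293; d2 = -0.6056141266
phi(d1) = 0.3968124920; exp(-qT) = 0.9588697806; exp(-rT) = 0.9910403788
Vega = S * exp(-qT) * phi(d1) * sqrt(T) = 8.9700 * 0.9588697806 * 0.3968124920 * 1.2247448714 = 4.180065

Answer: Vega = 4.180065


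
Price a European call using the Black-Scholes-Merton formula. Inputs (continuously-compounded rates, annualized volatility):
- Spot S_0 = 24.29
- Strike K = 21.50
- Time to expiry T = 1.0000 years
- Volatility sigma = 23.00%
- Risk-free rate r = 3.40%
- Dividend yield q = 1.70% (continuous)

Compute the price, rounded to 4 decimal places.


d1 = (ln(S/K) + (r - q + 0.5*sigma^2) * T) / (sigma * sqrt(T)) = 0.71939916
d2 = d1 - sigma * sqrt(T) = 0.48939916
exp(-rT) = 0.96657150; exp(-qT) = 0.98314368
C = S_0 * exp(-qT) * N(d1) - K * exp(-rT) * N(d2)
N(d1) = 0.76405249; N(d2) = 0.68772044
C = 24.2900 * 0.98314368 * 0.76405249 - 21.5000 * 0.96657150 * 0.68772044 = 3.9543

Answer: Price = 3.9543


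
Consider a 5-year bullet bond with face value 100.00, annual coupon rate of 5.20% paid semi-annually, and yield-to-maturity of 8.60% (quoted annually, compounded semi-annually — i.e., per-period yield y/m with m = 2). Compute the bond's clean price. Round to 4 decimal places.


Coupon per period c = face * coupon_rate / m = 2.600000
Periods per year m = 2; per-period yield y/m = 0.043000
Number of cashflows N = 10
Cashflows (t years, CF_t, discount factor 1/(1+y/m)^(m*t), PV):
  t = 0.5000: CF_t = 2.600000, DF = 0.958773, PV = 2.492809
  t = 1.0000: CF_t = 2.600000, DF = 0.919245, PV = 2.390038
  t = 1.5000: CF_t = 2.600000, DF = 0.881347, PV = 2.291503
  t = 2.0000: CF_t = 2.600000, DF = 0.845012, PV = 2.197031
  t = 2.5000: CF_t = 2.600000, DF = 0.810174, PV = 2.106453
  t = 3.0000: CF_t = 2.600000, DF = 0.776773, PV = 2.019610
  t = 3.5000: CF_t = 2.600000, DF = 0.744749, PV = 1.936347
  t = 4.0000: CF_t = 2.600000, DF = 0.714045, PV = 1.856517
  t = 4.5000: CF_t = 2.600000, DF = 0.684607, PV = 1.779978
  t = 5.0000: CF_t = 102.600000, DF = 0.656382, PV = 67.344832
Price P = sum_t PV_t = 86.415117

Answer: Price = 86.4151


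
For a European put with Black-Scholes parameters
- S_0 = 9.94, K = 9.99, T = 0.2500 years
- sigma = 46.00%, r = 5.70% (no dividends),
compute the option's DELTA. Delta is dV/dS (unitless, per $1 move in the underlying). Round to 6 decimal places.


Answer: Delta = -0.438355

Derivation:
d1 = 0.1551409913; d2 = -0.0748590087
phi(d1) = 0.3941700370; exp(-qT) = 1.0000000000; exp(-rT) = 0.9858510507
N(-d1) = 0.4383550835
Delta = -exp(-qT) * N(-d1) = -1.0000000000 * 0.4383550835 = -0.438355


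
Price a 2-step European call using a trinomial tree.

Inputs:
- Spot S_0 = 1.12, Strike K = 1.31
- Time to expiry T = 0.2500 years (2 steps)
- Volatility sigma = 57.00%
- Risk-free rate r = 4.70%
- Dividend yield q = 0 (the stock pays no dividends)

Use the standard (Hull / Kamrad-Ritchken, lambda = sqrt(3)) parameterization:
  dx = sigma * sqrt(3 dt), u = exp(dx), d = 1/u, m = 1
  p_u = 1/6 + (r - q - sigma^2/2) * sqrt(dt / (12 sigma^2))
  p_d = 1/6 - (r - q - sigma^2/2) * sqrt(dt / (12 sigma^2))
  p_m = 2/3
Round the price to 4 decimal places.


dt = T/N = 0.125000; dx = sigma*sqrt(3*dt) = 0.349052
u = exp(dx) = 1.417723; d = 1/u = 0.705356
p_u = 0.145995, p_m = 0.666667, p_d = 0.187339
Discount per step: exp(-r*dt) = 0.994142
Stock lattice S(k, j) with j the centered position index:
  k=0: S(0,+0) = 1.1200
  k=1: S(1,-1) = 0.7900; S(1,+0) = 1.1200; S(1,+1) = 1.5879
  k=2: S(2,-2) = 0.5572; S(2,-1) = 0.7900; S(2,+0) = 1.1200; S(2,+1) = 1.5879; S(2,+2) = 2.2511
Terminal payoffs V(N, j) = max(S_T - K, 0):
  V(2,-2) = 0.000000; V(2,-1) = 0.000000; V(2,+0) = 0.000000; V(2,+1) = 0.277850; V(2,+2) = 0.941132
Backward induction: V(k, j) = exp(-r*dt) * [p_u * V(k+1, j+1) + p_m * V(k+1, j) + p_d * V(k+1, j-1)]
  V(1,-1) = exp(-r*dt) * [p_u*0.000000 + p_m*0.000000 + p_d*0.000000] = 0.000000
  V(1,+0) = exp(-r*dt) * [p_u*0.277850 + p_m*0.000000 + p_d*0.000000] = 0.040327
  V(1,+1) = exp(-r*dt) * [p_u*0.941132 + p_m*0.277850 + p_d*0.000000] = 0.320744
  V(0,+0) = exp(-r*dt) * [p_u*0.320744 + p_m*0.040327 + p_d*0.000000] = 0.073280

Answer: Price = V(0,0) = 0.0733


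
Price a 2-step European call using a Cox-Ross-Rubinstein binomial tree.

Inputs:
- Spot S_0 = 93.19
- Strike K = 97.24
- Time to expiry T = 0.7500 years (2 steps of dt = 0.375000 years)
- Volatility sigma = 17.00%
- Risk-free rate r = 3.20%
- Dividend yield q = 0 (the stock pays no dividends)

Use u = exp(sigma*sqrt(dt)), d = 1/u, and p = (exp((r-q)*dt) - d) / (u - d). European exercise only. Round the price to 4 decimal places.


Answer: Price = V(0,0) = 4.8389

Derivation:
dt = T/N = 0.375000
u = exp(sigma*sqrt(dt)) = 1.109715; d = 1/u = 0.901132
p = (exp((r-q)*dt) - d) / (u - d) = 0.531875
Discount per step: exp(-r*dt) = 0.988072
Stock lattice S(k, i) with i counting down-moves:
  k=0: S(0,0) = 93.1900
  k=1: S(1,0) = 103.4143; S(1,1) = 83.9765
  k=2: S(2,0) = 114.7605; S(2,1) = 93.1900; S(2,2) = 75.6739
Terminal payoffs V(N, i) = max(S_T - K, 0):
  V(2,0) = 17.520466; V(2,1) = 0.000000; V(2,2) = 0.000000
Backward induction: V(k, i) = exp(-r*dt) * [p * V(k+1, i) + (1-p) * V(k+1, i+1)].
  V(1,0) = exp(-r*dt) * [p*17.520466 + (1-p)*0.000000] = 9.207547
  V(1,1) = exp(-r*dt) * [p*0.000000 + (1-p)*0.000000] = 0.000000
  V(0,0) = exp(-r*dt) * [p*9.207547 + (1-p)*0.000000] = 4.838851


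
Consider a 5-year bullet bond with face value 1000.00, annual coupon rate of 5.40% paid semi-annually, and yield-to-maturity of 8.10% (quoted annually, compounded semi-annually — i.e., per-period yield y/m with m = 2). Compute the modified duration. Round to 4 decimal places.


Answer: Modified duration = 4.2366

Derivation:
Coupon per period c = face * coupon_rate / m = 27.000000
Periods per year m = 2; per-period yield y/m = 0.040500
Number of cashflows N = 10
Cashflows (t years, CF_t, discount factor 1/(1+y/m)^(m*t), PV):
  t = 0.5000: CF_t = 27.000000, DF = 0.961076, PV = 25.949063
  t = 1.0000: CF_t = 27.000000, DF = 0.923668, PV = 24.939032
  t = 1.5000: CF_t = 27.000000, DF = 0.887715, PV = 23.968315
  t = 2.0000: CF_t = 27.000000, DF = 0.853162, PV = 23.035382
  t = 2.5000: CF_t = 27.000000, DF = 0.819954, PV = 22.138763
  t = 3.0000: CF_t = 27.000000, DF = 0.788039, PV = 21.277042
  t = 3.5000: CF_t = 27.000000, DF = 0.757365, PV = 20.448863
  t = 4.0000: CF_t = 27.000000, DF = 0.727886, PV = 19.652920
  t = 4.5000: CF_t = 27.000000, DF = 0.699554, PV = 18.887958
  t = 5.0000: CF_t = 1027.000000, DF = 0.672325, PV = 690.477606
Price P = sum_t PV_t = 890.774945
First compute Macaulay numerator sum_t t * PV_t:
  t * PV_t at t = 0.5000: 12.974531
  t * PV_t at t = 1.0000: 24.939032
  t * PV_t at t = 1.5000: 35.952473
  t * PV_t at t = 2.0000: 46.070765
  t * PV_t at t = 2.5000: 55.346906
  t * PV_t at t = 3.0000: 63.831127
  t * PV_t at t = 3.5000: 71.571022
  t * PV_t at t = 4.0000: 78.611680
  t * PV_t at t = 4.5000: 84.995810
  t * PV_t at t = 5.0000: 3452.388032
Macaulay duration D = 3926.681379 / 890.774945 = 4.408163
Modified duration = D / (1 + y/m) = 4.408163 / (1 + 0.040500) = 4.236582


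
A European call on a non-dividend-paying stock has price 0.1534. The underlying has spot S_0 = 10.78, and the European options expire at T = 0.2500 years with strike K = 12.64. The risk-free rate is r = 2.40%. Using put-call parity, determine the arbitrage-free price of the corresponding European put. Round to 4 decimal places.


Answer: Put price = 1.9378

Derivation:
Put-call parity: C - P = S_0 * exp(-qT) - K * exp(-rT).
S_0 * exp(-qT) = 10.7800 * 1.00000000 = 10.78000000
K * exp(-rT) = 12.6400 * 0.99401796 = 12.56438707
P = C - S*exp(-qT) + K*exp(-rT)
P = 0.1534 - 10.78000000 + 12.56438707 = 1.9378


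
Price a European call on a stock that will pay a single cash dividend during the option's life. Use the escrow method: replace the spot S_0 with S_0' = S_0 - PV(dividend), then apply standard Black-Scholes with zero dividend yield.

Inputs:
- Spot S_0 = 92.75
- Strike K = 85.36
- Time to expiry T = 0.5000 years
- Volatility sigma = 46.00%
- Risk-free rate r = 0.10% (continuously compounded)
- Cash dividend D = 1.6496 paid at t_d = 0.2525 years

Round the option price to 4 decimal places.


PV(D) = D * exp(-r * t_d) = 1.6496 * 0.99974753 = 1.64918353
S_0' = S_0 - PV(D) = 92.7500 - 1.64918353 = 91.10081647
d1 = (ln(S_0'/K) + (r + sigma^2/2)*T) / (sigma*sqrt(T)) = 0.36428038
d2 = d1 - sigma*sqrt(T) = 0.03901126
exp(-rT) = 0.99950012
N(d1) = 0.64217568; N(d2) = 0.51555930
C = S_0' * N(d1) - K * exp(-rT) * N(d2) = 91.10081647 * 0.64217568 - 85.3600 * 0.99950012 * 0.51555930 = 14.5166

Answer: Price = 14.5166


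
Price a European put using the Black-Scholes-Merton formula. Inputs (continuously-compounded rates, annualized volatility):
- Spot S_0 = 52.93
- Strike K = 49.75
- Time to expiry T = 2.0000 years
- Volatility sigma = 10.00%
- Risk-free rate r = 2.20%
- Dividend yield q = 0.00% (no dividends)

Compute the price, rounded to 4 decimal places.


Answer: Price = 0.9310

Derivation:
d1 = (ln(S/K) + (r - q + 0.5*sigma^2) * T) / (sigma * sqrt(T)) = 0.81995977
d2 = d1 - sigma * sqrt(T) = 0.67853841
exp(-rT) = 0.95695396; exp(-qT) = 1.00000000
P = K * exp(-rT) * N(-d2) - S_0 * exp(-qT) * N(-d1)
N(-d1) = 0.20611952; N(-d2) = 0.24871519
P = 49.7500 * 0.95695396 * 0.24871519 - 52.9300 * 1.00000000 * 0.20611952 = 0.9310
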